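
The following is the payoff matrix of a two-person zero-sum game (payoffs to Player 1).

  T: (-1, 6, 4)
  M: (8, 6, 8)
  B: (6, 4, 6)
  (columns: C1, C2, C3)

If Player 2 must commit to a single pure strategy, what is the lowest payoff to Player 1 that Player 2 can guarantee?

Column maxima: C1 → 8, C2 → 6, C3 → 8.
The smallest of these is 6.

6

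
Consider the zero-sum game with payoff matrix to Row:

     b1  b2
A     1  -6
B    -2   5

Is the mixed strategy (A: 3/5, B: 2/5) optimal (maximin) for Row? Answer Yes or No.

Against b1 this mix gives (3/5)·1 + (2/5)·(-2) = -1/5.
Against b2 this mix gives (3/5)·(-6) + (2/5)·5 = -8/5.
Column will play b2, holding Row to -8/5. Shifting weight toward the row that does better against b2 would raise this floor (the equalizing mix achieves -1/2 against both b2 and b1), so the proposed strategy is not optimal.

No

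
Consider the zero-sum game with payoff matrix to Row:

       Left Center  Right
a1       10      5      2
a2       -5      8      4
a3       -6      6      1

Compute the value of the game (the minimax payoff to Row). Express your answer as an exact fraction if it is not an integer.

Row minima: a1 → 2, a2 → -5, a3 → -6; maximin = 2.
Column maxima: Left → 10, Center → 8, Right → 4; minimax = 4.
2 ≠ 4, so there is no saddle point; optimal play is mixed.
a3 is strictly dominated by a2, so Row never plays it.
Center is strictly dominated by Right (it gives Row strictly more in every row), so Column never plays it.
On the remaining 2×2 (a1, a2 vs Left, Right):
Let Row play a1 with probability p. Expected payoff against Left: 10p + (-5)(1−p) = 15p − 5; against Right: 2p + 4(1−p) = −2p + 4.
Setting these equal: 15p − 5 = −2p + 4 ⇒ 17p = 9 ⇒ p = 9/17, and the value is (15)·(9/17) − 5 = 50/17.
For Column: with q = P(Left), equating a1's and a2's payoffs gives 8q + 2 = −9q + 4 ⇒ q = 2/17.

50/17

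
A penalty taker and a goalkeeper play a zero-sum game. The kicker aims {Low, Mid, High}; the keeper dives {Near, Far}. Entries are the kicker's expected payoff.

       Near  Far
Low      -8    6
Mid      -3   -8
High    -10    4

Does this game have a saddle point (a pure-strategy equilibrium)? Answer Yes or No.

Row minima: Low → -8, Mid → -8, High → -10; maximin = -8.
Column maxima: Near → -3, Far → 6; minimax = -3.
-8 ≠ -3, so no pure-strategy equilibrium exists.

No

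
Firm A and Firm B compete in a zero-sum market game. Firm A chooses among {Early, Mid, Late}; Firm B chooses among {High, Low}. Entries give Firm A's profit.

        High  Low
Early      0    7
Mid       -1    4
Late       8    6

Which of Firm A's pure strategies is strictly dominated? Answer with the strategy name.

Mid

Early gives a strictly higher payoff than Mid against every column: 0 > -1, 7 > 4.
So Mid is strictly dominated and Firm A never plays it.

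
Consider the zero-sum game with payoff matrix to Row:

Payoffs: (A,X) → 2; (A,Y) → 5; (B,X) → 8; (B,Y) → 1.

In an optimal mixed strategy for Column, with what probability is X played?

Row minima: A → 2, B → 1; maximin = 2.
Column maxima: X → 8, Y → 5; minimax = 5.
2 ≠ 5, so there is no saddle point; optimal play is mixed.
Let Row play A with probability p. Expected payoff against X: 2p + 8(1−p) = −6p + 8; against Y: 5p + 1(1−p) = 4p + 1.
Setting these equal: −6p + 8 = 4p + 1 ⇒ −10p = -7 ⇒ p = 7/10, and the value is (-6)·(7/10) + 8 = 19/5.
For Column: with q = P(X), equating A's and B's payoffs gives −3q + 5 = 7q + 1 ⇒ q = 2/5.

2/5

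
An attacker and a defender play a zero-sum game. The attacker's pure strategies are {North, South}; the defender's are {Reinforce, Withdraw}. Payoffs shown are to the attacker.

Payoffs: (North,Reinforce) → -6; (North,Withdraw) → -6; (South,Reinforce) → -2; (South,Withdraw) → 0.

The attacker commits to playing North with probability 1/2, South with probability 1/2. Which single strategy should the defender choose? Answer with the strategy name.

If the defender plays Reinforce, the attacker's expected payoff is (1/2)·(-6) + (1/2)·(-2) = -4.
If the defender plays Withdraw, the attacker's expected payoff is (1/2)·(-6) + (1/2)·0 = -3.
The defender minimizes the attacker's payoff; the smallest is -4, so the best response is Reinforce.

Reinforce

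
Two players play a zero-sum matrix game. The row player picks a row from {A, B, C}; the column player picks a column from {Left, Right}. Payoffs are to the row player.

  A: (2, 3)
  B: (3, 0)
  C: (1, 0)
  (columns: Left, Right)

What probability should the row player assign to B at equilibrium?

1/4

Row minima: A → 2, B → 0, C → 0; maximin = 2.
Column maxima: Left → 3, Right → 3; minimax = 3.
2 ≠ 3, so there is no saddle point; optimal play is mixed.
C is strictly dominated by A, so the row player never plays it.
On the remaining 2×2 (A, B vs Left, Right):
Let the row player play A with probability p. Expected payoff against Left: 2p + 3(1−p) = −p + 3; against Right: 3p + 0(1−p) = 3p.
Setting these equal: −p + 3 = 3p ⇒ −4p = -3 ⇒ p = 3/4, and the value is (-1)·(3/4) + 3 = 9/4.
For the column player: with q = P(Left), equating A's and B's payoffs gives −q + 3 = 3q ⇒ q = 3/4.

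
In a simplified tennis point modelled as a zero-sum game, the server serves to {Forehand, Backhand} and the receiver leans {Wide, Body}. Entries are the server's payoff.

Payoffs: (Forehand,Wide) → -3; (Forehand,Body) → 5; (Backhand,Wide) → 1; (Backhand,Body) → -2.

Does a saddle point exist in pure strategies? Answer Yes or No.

No

Row minima: Forehand → -3, Backhand → -2; maximin = -2.
Column maxima: Wide → 1, Body → 5; minimax = 1.
-2 ≠ 1, so no pure-strategy equilibrium exists.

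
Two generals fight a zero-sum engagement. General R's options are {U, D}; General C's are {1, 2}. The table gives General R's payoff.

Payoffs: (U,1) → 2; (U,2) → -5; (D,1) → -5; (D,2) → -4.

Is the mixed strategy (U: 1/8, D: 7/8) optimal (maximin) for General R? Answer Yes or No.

Against 1 this mix gives (1/8)·2 + (7/8)·(-5) = -33/8.
Against 2 this mix gives (1/8)·(-5) + (7/8)·(-4) = -33/8.
All of General C's active replies (1, 2) yield -33/8, and no column does worse for General R. The mix makes General C indifferent and guarantees -33/8, so it is optimal.

Yes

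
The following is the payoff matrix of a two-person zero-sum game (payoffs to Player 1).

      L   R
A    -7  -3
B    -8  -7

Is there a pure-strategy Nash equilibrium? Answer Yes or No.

Row minima: A → -7, B → -8; maximin = -7.
Column maxima: L → -7, R → -3; minimax = -7.
maximin = minimax = -7, so a saddle point exists.

Yes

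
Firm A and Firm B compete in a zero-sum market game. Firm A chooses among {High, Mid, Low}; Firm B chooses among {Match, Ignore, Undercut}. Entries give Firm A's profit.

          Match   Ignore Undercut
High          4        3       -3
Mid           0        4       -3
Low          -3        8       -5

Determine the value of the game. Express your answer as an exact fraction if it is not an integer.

-3

Row minima: High → -3, Mid → -3, Low → -5; maximin = -3.
Column maxima: Match → 4, Ignore → 8, Undercut → -3; minimax = -3.
Since maximin = minimax = -3, there is a saddle point and the value is -3.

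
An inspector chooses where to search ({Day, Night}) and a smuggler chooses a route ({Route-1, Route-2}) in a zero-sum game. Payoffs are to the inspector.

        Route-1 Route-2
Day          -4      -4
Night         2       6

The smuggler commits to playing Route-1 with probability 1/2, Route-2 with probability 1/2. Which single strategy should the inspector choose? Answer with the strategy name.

Expected payoff of Day: (1/2)·(-4) + (1/2)·(-4) = -4.
Expected payoff of Night: (1/2)·2 + (1/2)·6 = 4.
The largest is 4, so the inspector's best response is Night.

Night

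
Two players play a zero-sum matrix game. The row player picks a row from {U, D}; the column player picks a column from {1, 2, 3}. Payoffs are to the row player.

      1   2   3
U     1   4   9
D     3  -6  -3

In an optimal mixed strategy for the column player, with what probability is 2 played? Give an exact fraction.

Row minima: U → 1, D → -6; maximin = 1.
Column maxima: 1 → 3, 2 → 4, 3 → 9; minimax = 3.
1 ≠ 3, so there is no saddle point; optimal play is mixed.
3 is strictly dominated by 2 (it gives the row player strictly more in every row), so the column player never plays it.
On the remaining 2×2 (U, D vs 1, 2):
Let the row player play U with probability p. Expected payoff against 1: 1p + 3(1−p) = −2p + 3; against 2: 4p + (-6)(1−p) = 10p − 6.
Setting these equal: −2p + 3 = 10p − 6 ⇒ −12p = -9 ⇒ p = 3/4, and the value is (-2)·(3/4) + 3 = 3/2.
For the column player: with q = P(1), equating U's and D's payoffs gives −3q + 4 = 9q − 6 ⇒ q = 5/6.

1/6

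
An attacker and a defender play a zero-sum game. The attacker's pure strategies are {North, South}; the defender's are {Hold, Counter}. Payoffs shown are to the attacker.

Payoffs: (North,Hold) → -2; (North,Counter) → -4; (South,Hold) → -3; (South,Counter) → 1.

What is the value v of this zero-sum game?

-7/3

Row minima: North → -4, South → -3; maximin = -3.
Column maxima: Hold → -2, Counter → 1; minimax = -2.
-3 ≠ -2, so there is no saddle point; optimal play is mixed.
Let the attacker play North with probability p. Expected payoff against Hold: (-2)p + (-3)(1−p) = p − 3; against Counter: (-4)p + 1(1−p) = −5p + 1.
Setting these equal: p − 3 = −5p + 1 ⇒ 6p = 4 ⇒ p = 2/3, and the value is (1)·(2/3) − 3 = -7/3.
For the defender: with q = P(Hold), equating North's and South's payoffs gives 2q − 4 = −4q + 1 ⇒ q = 5/6.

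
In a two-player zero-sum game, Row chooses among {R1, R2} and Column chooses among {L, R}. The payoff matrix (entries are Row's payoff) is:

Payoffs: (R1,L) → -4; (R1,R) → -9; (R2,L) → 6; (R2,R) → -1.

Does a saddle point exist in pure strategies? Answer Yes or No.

Row minima: R1 → -9, R2 → -1; maximin = -1.
Column maxima: L → 6, R → -1; minimax = -1.
maximin = minimax = -1, so a saddle point exists.

Yes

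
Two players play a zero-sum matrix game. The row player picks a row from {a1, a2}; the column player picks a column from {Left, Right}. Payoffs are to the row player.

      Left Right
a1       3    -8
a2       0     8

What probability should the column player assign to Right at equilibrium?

Row minima: a1 → -8, a2 → 0; maximin = 0.
Column maxima: Left → 3, Right → 8; minimax = 3.
0 ≠ 3, so there is no saddle point; optimal play is mixed.
Let the row player play a1 with probability p. Expected payoff against Left: 3p + 0(1−p) = 3p; against Right: (-8)p + 8(1−p) = −16p + 8.
Setting these equal: 3p = −16p + 8 ⇒ 19p = 8 ⇒ p = 8/19, and the value is (3)·(8/19) = 24/19.
For the column player: with q = P(Left), equating a1's and a2's payoffs gives 11q − 8 = −8q + 8 ⇒ q = 16/19.

3/19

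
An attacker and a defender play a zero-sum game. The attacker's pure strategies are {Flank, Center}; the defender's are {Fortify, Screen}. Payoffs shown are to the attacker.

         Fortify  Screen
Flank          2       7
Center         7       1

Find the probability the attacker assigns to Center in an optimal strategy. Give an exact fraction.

5/11

Row minima: Flank → 2, Center → 1; maximin = 2.
Column maxima: Fortify → 7, Screen → 7; minimax = 7.
2 ≠ 7, so there is no saddle point; optimal play is mixed.
Let the attacker play Flank with probability p. Expected payoff against Fortify: 2p + 7(1−p) = −5p + 7; against Screen: 7p + 1(1−p) = 6p + 1.
Setting these equal: −5p + 7 = 6p + 1 ⇒ −11p = -6 ⇒ p = 6/11, and the value is (-5)·(6/11) + 7 = 47/11.
For the defender: with q = P(Fortify), equating Flank's and Center's payoffs gives −5q + 7 = 6q + 1 ⇒ q = 6/11.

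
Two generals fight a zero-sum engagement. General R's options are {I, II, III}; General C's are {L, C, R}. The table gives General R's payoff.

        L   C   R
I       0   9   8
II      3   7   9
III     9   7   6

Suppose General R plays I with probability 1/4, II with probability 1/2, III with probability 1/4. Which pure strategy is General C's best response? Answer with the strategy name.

If General C plays L, General R's expected payoff is (1/4)·0 + (1/2)·3 + (1/4)·9 = 15/4.
If General C plays C, General R's expected payoff is (1/4)·9 + (1/2)·7 + (1/4)·7 = 15/2.
If General C plays R, General R's expected payoff is (1/4)·8 + (1/2)·9 + (1/4)·6 = 8.
General C minimizes General R's payoff; the smallest is 15/4, so the best response is L.

L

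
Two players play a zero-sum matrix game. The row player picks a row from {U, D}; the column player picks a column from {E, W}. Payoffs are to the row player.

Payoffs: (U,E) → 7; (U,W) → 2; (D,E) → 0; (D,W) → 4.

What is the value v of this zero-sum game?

28/9

Row minima: U → 2, D → 0; maximin = 2.
Column maxima: E → 7, W → 4; minimax = 4.
2 ≠ 4, so there is no saddle point; optimal play is mixed.
Let the row player play U with probability p. Expected payoff against E: 7p + 0(1−p) = 7p; against W: 2p + 4(1−p) = −2p + 4.
Setting these equal: 7p = −2p + 4 ⇒ 9p = 4 ⇒ p = 4/9, and the value is (7)·(4/9) = 28/9.
For the column player: with q = P(E), equating U's and D's payoffs gives 5q + 2 = −4q + 4 ⇒ q = 2/9.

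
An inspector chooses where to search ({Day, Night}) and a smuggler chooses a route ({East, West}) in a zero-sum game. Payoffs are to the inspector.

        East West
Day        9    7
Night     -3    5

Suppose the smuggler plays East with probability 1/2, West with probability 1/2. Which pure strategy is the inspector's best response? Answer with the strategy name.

Expected payoff of Day: (1/2)·9 + (1/2)·7 = 8.
Expected payoff of Night: (1/2)·(-3) + (1/2)·5 = 1.
The largest is 8, so the inspector's best response is Day.

Day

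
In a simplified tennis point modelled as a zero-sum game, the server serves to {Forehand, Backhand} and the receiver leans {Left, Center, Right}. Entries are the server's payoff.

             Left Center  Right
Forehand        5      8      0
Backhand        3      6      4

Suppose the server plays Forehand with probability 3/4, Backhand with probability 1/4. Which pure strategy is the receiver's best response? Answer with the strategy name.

If the receiver plays Left, the server's expected payoff is (3/4)·5 + (1/4)·3 = 9/2.
If the receiver plays Center, the server's expected payoff is (3/4)·8 + (1/4)·6 = 15/2.
If the receiver plays Right, the server's expected payoff is (3/4)·0 + (1/4)·4 = 1.
The receiver minimizes the server's payoff; the smallest is 1, so the best response is Right.

Right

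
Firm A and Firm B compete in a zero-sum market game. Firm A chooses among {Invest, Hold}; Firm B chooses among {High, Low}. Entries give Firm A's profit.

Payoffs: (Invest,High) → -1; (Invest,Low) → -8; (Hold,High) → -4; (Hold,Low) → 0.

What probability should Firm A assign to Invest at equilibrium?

4/11

Row minima: Invest → -8, Hold → -4; maximin = -4.
Column maxima: High → -1, Low → 0; minimax = -1.
-4 ≠ -1, so there is no saddle point; optimal play is mixed.
Let Firm A play Invest with probability p. Expected payoff against High: (-1)p + (-4)(1−p) = 3p − 4; against Low: (-8)p + 0(1−p) = −8p.
Setting these equal: 3p − 4 = −8p ⇒ 11p = 4 ⇒ p = 4/11, and the value is (3)·(4/11) − 4 = -32/11.
For Firm B: with q = P(High), equating Invest's and Hold's payoffs gives 7q − 8 = −4q ⇒ q = 8/11.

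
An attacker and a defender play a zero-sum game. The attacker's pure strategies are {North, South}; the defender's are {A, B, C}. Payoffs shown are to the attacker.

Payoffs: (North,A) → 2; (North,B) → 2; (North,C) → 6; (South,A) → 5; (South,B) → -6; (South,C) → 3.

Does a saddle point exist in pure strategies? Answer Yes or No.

Row minima: North → 2, South → -6; maximin = 2.
Column maxima: A → 5, B → 2, C → 6; minimax = 2.
maximin = minimax = 2, so a saddle point exists.

Yes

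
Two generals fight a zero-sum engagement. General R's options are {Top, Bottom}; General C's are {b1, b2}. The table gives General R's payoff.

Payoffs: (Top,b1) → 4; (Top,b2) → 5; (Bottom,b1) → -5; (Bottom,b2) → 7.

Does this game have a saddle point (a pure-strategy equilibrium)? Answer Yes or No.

Yes

Row minima: Top → 4, Bottom → -5; maximin = 4.
Column maxima: b1 → 4, b2 → 7; minimax = 4.
maximin = minimax = 4, so a saddle point exists.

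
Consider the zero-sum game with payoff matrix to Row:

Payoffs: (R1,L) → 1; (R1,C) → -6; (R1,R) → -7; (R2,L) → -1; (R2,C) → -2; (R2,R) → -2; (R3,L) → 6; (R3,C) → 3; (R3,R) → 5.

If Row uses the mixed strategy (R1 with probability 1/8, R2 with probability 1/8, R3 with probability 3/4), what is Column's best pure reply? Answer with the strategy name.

C

If Column plays L, Row's expected payoff is (1/8)·1 + (1/8)·(-1) + (3/4)·6 = 9/2.
If Column plays C, Row's expected payoff is (1/8)·(-6) + (1/8)·(-2) + (3/4)·3 = 5/4.
If Column plays R, Row's expected payoff is (1/8)·(-7) + (1/8)·(-2) + (3/4)·5 = 21/8.
Column minimizes Row's payoff; the smallest is 5/4, so the best response is C.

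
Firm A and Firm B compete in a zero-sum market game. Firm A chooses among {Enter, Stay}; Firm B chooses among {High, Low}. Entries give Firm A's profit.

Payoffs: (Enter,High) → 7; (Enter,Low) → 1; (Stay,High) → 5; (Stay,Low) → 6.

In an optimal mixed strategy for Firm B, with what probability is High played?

5/7

Row minima: Enter → 1, Stay → 5; maximin = 5.
Column maxima: High → 7, Low → 6; minimax = 6.
5 ≠ 6, so there is no saddle point; optimal play is mixed.
Let Firm A play Enter with probability p. Expected payoff against High: 7p + 5(1−p) = 2p + 5; against Low: 1p + 6(1−p) = −5p + 6.
Setting these equal: 2p + 5 = −5p + 6 ⇒ 7p = 1 ⇒ p = 1/7, and the value is (2)·(1/7) + 5 = 37/7.
For Firm B: with q = P(High), equating Enter's and Stay's payoffs gives 6q + 1 = −q + 6 ⇒ q = 5/7.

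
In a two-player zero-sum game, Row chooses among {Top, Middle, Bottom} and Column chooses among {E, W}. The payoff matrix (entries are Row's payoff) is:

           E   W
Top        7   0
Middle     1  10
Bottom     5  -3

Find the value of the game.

Row minima: Top → 0, Middle → 1, Bottom → -3; maximin = 1.
Column maxima: E → 7, W → 10; minimax = 7.
1 ≠ 7, so there is no saddle point; optimal play is mixed.
Bottom is strictly dominated by Top, so Row never plays it.
On the remaining 2×2 (Top, Middle vs E, W):
Let Row play Top with probability p. Expected payoff against E: 7p + 1(1−p) = 6p + 1; against W: 0p + 10(1−p) = −10p + 10.
Setting these equal: 6p + 1 = −10p + 10 ⇒ 16p = 9 ⇒ p = 9/16, and the value is (6)·(9/16) + 1 = 35/8.
For Column: with q = P(E), equating Top's and Middle's payoffs gives 7q = −9q + 10 ⇒ q = 5/8.

35/8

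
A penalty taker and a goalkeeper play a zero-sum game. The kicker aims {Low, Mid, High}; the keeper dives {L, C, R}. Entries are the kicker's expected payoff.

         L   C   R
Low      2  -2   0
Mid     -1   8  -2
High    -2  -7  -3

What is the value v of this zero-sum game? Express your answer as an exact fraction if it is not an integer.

-1/3

Row minima: Low → -2, Mid → -2, High → -7; maximin = -2.
Column maxima: L → 2, C → 8, R → 0; minimax = 0.
-2 ≠ 0, so there is no saddle point; optimal play is mixed.
High is strictly dominated by Low, so the kicker never plays it.
L is strictly dominated by R (it gives the kicker strictly more in every row), so the keeper never plays it.
On the remaining 2×2 (Low, Mid vs C, R):
Let the kicker play Low with probability p. Expected payoff against C: (-2)p + 8(1−p) = −10p + 8; against R: 0p + (-2)(1−p) = 2p − 2.
Setting these equal: −10p + 8 = 2p − 2 ⇒ −12p = -10 ⇒ p = 5/6, and the value is (-10)·(5/6) + 8 = -1/3.
For the keeper: with q = P(C), equating Low's and Mid's payoffs gives −2q = 10q − 2 ⇒ q = 1/6.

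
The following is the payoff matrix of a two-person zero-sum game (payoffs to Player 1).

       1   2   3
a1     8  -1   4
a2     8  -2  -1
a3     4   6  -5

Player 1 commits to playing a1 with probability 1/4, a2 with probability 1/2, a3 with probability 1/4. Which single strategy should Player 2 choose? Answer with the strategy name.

If Player 2 plays 1, Player 1's expected payoff is (1/4)·8 + (1/2)·8 + (1/4)·4 = 7.
If Player 2 plays 2, Player 1's expected payoff is (1/4)·(-1) + (1/2)·(-2) + (1/4)·6 = 1/4.
If Player 2 plays 3, Player 1's expected payoff is (1/4)·4 + (1/2)·(-1) + (1/4)·(-5) = -3/4.
Player 2 minimizes Player 1's payoff; the smallest is -3/4, so the best response is 3.

3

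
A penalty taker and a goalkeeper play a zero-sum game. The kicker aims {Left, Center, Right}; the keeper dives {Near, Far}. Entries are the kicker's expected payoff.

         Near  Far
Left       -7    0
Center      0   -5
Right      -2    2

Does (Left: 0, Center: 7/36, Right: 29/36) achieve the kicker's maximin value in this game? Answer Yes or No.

Against Near this mix gives (7/36)·0 + (29/36)·(-2) = -29/18.
Against Far this mix gives (7/36)·(-5) + (29/36)·2 = 23/36.
The keeper will play Near, holding the kicker to -29/18. Shifting weight toward the row that does better against Near would raise this floor (the equalizing mix achieves -10/9 against both Near and Far), so the proposed strategy is not optimal.

No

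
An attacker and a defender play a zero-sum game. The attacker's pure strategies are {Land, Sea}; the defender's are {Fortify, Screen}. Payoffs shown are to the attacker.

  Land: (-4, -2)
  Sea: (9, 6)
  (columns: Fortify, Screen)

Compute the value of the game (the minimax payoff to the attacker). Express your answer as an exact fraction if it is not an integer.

Row minima: Land → -4, Sea → 6; maximin = 6.
Column maxima: Fortify → 9, Screen → 6; minimax = 6.
Since maximin = minimax = 6, there is a saddle point and the value is 6.

6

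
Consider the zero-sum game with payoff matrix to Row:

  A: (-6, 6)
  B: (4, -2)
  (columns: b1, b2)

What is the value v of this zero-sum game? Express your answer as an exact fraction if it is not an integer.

2/3

Row minima: A → -6, B → -2; maximin = -2.
Column maxima: b1 → 4, b2 → 6; minimax = 4.
-2 ≠ 4, so there is no saddle point; optimal play is mixed.
Let Row play A with probability p. Expected payoff against b1: (-6)p + 4(1−p) = −10p + 4; against b2: 6p + (-2)(1−p) = 8p − 2.
Setting these equal: −10p + 4 = 8p − 2 ⇒ −18p = -6 ⇒ p = 1/3, and the value is (-10)·(1/3) + 4 = 2/3.
For Column: with q = P(b1), equating A's and B's payoffs gives −12q + 6 = 6q − 2 ⇒ q = 4/9.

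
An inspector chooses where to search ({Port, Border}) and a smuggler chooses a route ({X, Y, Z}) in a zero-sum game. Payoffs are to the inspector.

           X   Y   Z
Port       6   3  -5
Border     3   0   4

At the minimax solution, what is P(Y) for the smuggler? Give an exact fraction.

Row minima: Port → -5, Border → 0; maximin = 0.
Column maxima: X → 6, Y → 3, Z → 4; minimax = 3.
0 ≠ 3, so there is no saddle point; optimal play is mixed.
X is strictly dominated by Y (it gives the inspector strictly more in every row), so the smuggler never plays it.
On the remaining 2×2 (Port, Border vs Y, Z):
Let the inspector play Port with probability p. Expected payoff against Y: 3p + 0(1−p) = 3p; against Z: (-5)p + 4(1−p) = −9p + 4.
Setting these equal: 3p = −9p + 4 ⇒ 12p = 4 ⇒ p = 1/3, and the value is (3)·(1/3) = 1.
For the smuggler: with q = P(Y), equating Port's and Border's payoffs gives 8q − 5 = −4q + 4 ⇒ q = 3/4.

3/4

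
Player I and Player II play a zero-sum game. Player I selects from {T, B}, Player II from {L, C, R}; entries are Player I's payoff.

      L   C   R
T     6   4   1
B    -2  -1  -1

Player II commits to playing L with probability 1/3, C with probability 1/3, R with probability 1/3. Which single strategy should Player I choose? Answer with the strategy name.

T

Expected payoff of T: (1/3)·6 + (1/3)·4 + (1/3)·1 = 11/3.
Expected payoff of B: (1/3)·(-2) + (1/3)·(-1) + (1/3)·(-1) = -4/3.
The largest is 11/3, so Player I's best response is T.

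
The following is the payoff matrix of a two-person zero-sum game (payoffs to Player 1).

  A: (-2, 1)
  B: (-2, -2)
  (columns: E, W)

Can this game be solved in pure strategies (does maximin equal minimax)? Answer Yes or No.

Yes

Row minima: A → -2, B → -2; maximin = -2.
Column maxima: E → -2, W → 1; minimax = -2.
maximin = minimax = -2, so a saddle point exists.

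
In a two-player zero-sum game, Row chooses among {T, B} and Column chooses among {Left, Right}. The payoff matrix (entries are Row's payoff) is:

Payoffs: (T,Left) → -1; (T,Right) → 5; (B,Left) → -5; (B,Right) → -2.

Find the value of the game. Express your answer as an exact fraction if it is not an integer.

Row minima: T → -1, B → -5; maximin = -1.
Column maxima: Left → -1, Right → 5; minimax = -1.
Since maximin = minimax = -1, there is a saddle point and the value is -1.

-1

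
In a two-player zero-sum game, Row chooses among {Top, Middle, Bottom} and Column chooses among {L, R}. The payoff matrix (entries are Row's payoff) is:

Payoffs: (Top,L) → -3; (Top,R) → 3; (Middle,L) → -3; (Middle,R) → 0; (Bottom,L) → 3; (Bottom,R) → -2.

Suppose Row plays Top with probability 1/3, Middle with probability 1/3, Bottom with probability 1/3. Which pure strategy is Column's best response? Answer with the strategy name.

If Column plays L, Row's expected payoff is (1/3)·(-3) + (1/3)·(-3) + (1/3)·3 = -1.
If Column plays R, Row's expected payoff is (1/3)·3 + (1/3)·0 + (1/3)·(-2) = 1/3.
Column minimizes Row's payoff; the smallest is -1, so the best response is L.

L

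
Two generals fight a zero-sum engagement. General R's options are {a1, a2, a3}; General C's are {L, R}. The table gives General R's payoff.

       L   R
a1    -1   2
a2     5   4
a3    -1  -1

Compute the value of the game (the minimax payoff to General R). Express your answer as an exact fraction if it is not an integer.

Row minima: a1 → -1, a2 → 4, a3 → -1; maximin = 4.
Column maxima: L → 5, R → 4; minimax = 4.
Since maximin = minimax = 4, there is a saddle point and the value is 4.

4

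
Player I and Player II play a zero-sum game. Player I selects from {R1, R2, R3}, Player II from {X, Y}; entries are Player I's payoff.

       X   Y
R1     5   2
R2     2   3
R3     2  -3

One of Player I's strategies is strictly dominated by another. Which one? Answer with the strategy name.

R3

R1 gives a strictly higher payoff than R3 against every column: 5 > 2, 2 > -3.
So R3 is strictly dominated and Player I never plays it.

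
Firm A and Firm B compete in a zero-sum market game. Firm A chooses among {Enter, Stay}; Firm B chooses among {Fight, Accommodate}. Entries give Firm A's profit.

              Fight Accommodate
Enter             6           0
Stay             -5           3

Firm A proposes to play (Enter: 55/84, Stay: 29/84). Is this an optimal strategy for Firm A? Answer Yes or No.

No

Against Fight this mix gives (55/84)·6 + (29/84)·(-5) = 185/84.
Against Accommodate this mix gives (55/84)·0 + (29/84)·3 = 29/28.
Firm B will play Accommodate, holding Firm A to 29/28. Shifting weight toward the row that does better against Accommodate would raise this floor (the equalizing mix achieves 9/7 against both Accommodate and Fight), so the proposed strategy is not optimal.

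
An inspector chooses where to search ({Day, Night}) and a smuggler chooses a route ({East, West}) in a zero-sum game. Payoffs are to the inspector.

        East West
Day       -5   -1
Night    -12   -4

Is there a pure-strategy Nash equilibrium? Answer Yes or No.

Yes

Row minima: Day → -5, Night → -12; maximin = -5.
Column maxima: East → -5, West → -1; minimax = -5.
maximin = minimax = -5, so a saddle point exists.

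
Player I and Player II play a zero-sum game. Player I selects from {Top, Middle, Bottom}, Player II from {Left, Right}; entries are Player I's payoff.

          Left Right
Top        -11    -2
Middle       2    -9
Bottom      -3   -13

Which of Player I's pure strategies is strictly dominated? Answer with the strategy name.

Bottom

Middle gives a strictly higher payoff than Bottom against every column: 2 > -3, -9 > -13.
So Bottom is strictly dominated and Player I never plays it.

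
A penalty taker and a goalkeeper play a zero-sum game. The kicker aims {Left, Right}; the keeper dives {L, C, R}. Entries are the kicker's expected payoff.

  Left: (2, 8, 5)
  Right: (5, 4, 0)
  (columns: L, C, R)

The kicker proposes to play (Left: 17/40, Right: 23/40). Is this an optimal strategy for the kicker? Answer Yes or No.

Against L this mix gives (17/40)·2 + (23/40)·5 = 149/40.
Against C this mix gives (17/40)·8 + (23/40)·4 = 57/10.
Against R this mix gives (17/40)·5 + (23/40)·0 = 17/8.
The keeper will play R, holding the kicker to 17/8. Shifting weight toward the row that does better against R would raise this floor (the equalizing mix achieves 25/8 against both R and L), so the proposed strategy is not optimal.

No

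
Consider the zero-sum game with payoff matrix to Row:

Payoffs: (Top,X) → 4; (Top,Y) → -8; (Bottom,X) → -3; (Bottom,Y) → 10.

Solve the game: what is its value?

16/25

Row minima: Top → -8, Bottom → -3; maximin = -3.
Column maxima: X → 4, Y → 10; minimax = 4.
-3 ≠ 4, so there is no saddle point; optimal play is mixed.
Let Row play Top with probability p. Expected payoff against X: 4p + (-3)(1−p) = 7p − 3; against Y: (-8)p + 10(1−p) = −18p + 10.
Setting these equal: 7p − 3 = −18p + 10 ⇒ 25p = 13 ⇒ p = 13/25, and the value is (7)·(13/25) − 3 = 16/25.
For Column: with q = P(X), equating Top's and Bottom's payoffs gives 12q − 8 = −13q + 10 ⇒ q = 18/25.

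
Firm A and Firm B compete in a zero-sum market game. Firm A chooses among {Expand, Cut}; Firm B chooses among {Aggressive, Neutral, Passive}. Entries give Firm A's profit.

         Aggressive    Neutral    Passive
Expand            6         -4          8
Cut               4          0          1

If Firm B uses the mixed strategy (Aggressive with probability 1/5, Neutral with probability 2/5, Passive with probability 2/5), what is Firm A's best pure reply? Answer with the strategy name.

Expected payoff of Expand: (1/5)·6 + (2/5)·(-4) + (2/5)·8 = 14/5.
Expected payoff of Cut: (1/5)·4 + (2/5)·0 + (2/5)·1 = 6/5.
The largest is 14/5, so Firm A's best response is Expand.

Expand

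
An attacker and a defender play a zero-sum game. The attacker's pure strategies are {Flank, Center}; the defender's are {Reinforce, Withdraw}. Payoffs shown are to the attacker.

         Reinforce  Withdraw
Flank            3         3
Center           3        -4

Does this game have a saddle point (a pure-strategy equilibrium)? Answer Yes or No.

Row minima: Flank → 3, Center → -4; maximin = 3.
Column maxima: Reinforce → 3, Withdraw → 3; minimax = 3.
maximin = minimax = 3, so a saddle point exists.

Yes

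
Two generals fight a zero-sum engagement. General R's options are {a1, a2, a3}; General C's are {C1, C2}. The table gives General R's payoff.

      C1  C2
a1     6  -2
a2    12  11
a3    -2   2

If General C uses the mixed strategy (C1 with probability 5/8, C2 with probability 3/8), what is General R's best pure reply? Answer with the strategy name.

Expected payoff of a1: (5/8)·6 + (3/8)·(-2) = 3.
Expected payoff of a2: (5/8)·12 + (3/8)·11 = 93/8.
Expected payoff of a3: (5/8)·(-2) + (3/8)·2 = -1/2.
The largest is 93/8, so General R's best response is a2.

a2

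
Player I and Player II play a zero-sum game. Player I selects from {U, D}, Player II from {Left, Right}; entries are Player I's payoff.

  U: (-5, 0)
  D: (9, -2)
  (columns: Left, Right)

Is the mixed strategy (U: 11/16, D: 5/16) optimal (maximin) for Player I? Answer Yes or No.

Yes

Against Left this mix gives (11/16)·(-5) + (5/16)·9 = -5/8.
Against Right this mix gives (11/16)·0 + (5/16)·(-2) = -5/8.
All of Player II's active replies (Left, Right) yield -5/8, and no column does worse for Player I. The mix makes Player II indifferent and guarantees -5/8, so it is optimal.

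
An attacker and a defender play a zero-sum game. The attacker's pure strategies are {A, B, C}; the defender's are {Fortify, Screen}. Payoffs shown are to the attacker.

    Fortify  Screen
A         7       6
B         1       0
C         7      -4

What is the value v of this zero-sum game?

6

Row minima: A → 6, B → 0, C → -4; maximin = 6.
Column maxima: Fortify → 7, Screen → 6; minimax = 6.
Since maximin = minimax = 6, there is a saddle point and the value is 6.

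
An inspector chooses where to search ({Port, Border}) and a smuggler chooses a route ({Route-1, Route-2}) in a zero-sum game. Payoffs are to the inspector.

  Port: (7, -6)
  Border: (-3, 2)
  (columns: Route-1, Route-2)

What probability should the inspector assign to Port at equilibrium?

Row minima: Port → -6, Border → -3; maximin = -3.
Column maxima: Route-1 → 7, Route-2 → 2; minimax = 2.
-3 ≠ 2, so there is no saddle point; optimal play is mixed.
Let the inspector play Port with probability p. Expected payoff against Route-1: 7p + (-3)(1−p) = 10p − 3; against Route-2: (-6)p + 2(1−p) = −8p + 2.
Setting these equal: 10p − 3 = −8p + 2 ⇒ 18p = 5 ⇒ p = 5/18, and the value is (10)·(5/18) − 3 = -2/9.
For the smuggler: with q = P(Route-1), equating Port's and Border's payoffs gives 13q − 6 = −5q + 2 ⇒ q = 4/9.

5/18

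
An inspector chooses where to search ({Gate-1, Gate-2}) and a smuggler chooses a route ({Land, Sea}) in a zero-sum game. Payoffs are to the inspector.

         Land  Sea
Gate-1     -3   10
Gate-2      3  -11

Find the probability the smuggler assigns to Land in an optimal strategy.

Row minima: Gate-1 → -3, Gate-2 → -11; maximin = -3.
Column maxima: Land → 3, Sea → 10; minimax = 3.
-3 ≠ 3, so there is no saddle point; optimal play is mixed.
Let the inspector play Gate-1 with probability p. Expected payoff against Land: (-3)p + 3(1−p) = −6p + 3; against Sea: 10p + (-11)(1−p) = 21p − 11.
Setting these equal: −6p + 3 = 21p − 11 ⇒ −27p = -14 ⇒ p = 14/27, and the value is (-6)·(14/27) + 3 = -1/9.
For the smuggler: with q = P(Land), equating Gate-1's and Gate-2's payoffs gives −13q + 10 = 14q − 11 ⇒ q = 7/9.

7/9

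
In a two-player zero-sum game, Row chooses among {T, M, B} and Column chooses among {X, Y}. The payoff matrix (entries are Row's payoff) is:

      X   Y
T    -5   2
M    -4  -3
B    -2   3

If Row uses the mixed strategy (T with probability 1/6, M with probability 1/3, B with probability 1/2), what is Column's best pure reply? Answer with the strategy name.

If Column plays X, Row's expected payoff is (1/6)·(-5) + (1/3)·(-4) + (1/2)·(-2) = -19/6.
If Column plays Y, Row's expected payoff is (1/6)·2 + (1/3)·(-3) + (1/2)·3 = 5/6.
Column minimizes Row's payoff; the smallest is -19/6, so the best response is X.

X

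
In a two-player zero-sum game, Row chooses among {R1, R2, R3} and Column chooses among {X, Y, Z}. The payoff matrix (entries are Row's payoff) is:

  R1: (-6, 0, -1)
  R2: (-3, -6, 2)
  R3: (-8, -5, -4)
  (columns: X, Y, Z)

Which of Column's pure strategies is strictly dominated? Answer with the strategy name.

X holds Row's payoff strictly below Z in every row: -6 < -1, -3 < 2, -8 < -4.
So Z is strictly dominated for Column.

Z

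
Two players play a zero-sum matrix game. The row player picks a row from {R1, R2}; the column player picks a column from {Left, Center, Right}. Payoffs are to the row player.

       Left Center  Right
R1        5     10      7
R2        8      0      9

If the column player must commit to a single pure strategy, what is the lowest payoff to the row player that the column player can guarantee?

Column maxima: Left → 8, Center → 10, Right → 9.
The smallest of these is 8.

8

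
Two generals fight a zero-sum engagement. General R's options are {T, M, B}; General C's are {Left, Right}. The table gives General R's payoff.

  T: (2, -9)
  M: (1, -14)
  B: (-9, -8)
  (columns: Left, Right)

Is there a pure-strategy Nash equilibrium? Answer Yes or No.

Row minima: T → -9, M → -14, B → -9; maximin = -9.
Column maxima: Left → 2, Right → -8; minimax = -8.
-9 ≠ -8, so no pure-strategy equilibrium exists.

No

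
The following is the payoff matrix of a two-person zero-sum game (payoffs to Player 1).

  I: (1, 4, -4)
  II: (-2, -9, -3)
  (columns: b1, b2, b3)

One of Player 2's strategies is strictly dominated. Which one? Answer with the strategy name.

b3 holds Player 1's payoff strictly below b1 in every row: -4 < 1, -3 < -2.
So b1 is strictly dominated for Player 2.

b1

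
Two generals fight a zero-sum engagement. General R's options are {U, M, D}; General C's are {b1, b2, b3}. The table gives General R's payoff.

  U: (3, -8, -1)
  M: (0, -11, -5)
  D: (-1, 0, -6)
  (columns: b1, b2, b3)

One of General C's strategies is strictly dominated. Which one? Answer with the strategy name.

b1

b3 holds General R's payoff strictly below b1 in every row: -1 < 3, -5 < 0, -6 < -1.
So b1 is strictly dominated for General C.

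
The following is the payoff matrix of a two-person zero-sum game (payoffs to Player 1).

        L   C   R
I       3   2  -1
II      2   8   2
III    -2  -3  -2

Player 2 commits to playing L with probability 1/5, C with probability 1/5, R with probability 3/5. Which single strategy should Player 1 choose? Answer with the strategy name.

Expected payoff of I: (1/5)·3 + (1/5)·2 + (3/5)·(-1) = 2/5.
Expected payoff of II: (1/5)·2 + (1/5)·8 + (3/5)·2 = 16/5.
Expected payoff of III: (1/5)·(-2) + (1/5)·(-3) + (3/5)·(-2) = -11/5.
The largest is 16/5, so Player 1's best response is II.

II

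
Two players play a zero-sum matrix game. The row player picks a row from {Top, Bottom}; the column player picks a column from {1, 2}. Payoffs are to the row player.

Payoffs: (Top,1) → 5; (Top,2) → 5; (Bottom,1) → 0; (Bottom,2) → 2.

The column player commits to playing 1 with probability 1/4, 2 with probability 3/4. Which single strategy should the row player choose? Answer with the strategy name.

Expected payoff of Top: (1/4)·5 + (3/4)·5 = 5.
Expected payoff of Bottom: (1/4)·0 + (3/4)·2 = 3/2.
The largest is 5, so the row player's best response is Top.

Top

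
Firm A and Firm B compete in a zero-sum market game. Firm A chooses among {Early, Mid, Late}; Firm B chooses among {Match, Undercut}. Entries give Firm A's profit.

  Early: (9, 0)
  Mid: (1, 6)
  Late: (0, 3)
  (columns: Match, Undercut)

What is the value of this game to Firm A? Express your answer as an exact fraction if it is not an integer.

Row minima: Early → 0, Mid → 1, Late → 0; maximin = 1.
Column maxima: Match → 9, Undercut → 6; minimax = 6.
1 ≠ 6, so there is no saddle point; optimal play is mixed.
Late is strictly dominated by Mid, so Firm A never plays it.
On the remaining 2×2 (Early, Mid vs Match, Undercut):
Let Firm A play Early with probability p. Expected payoff against Match: 9p + 1(1−p) = 8p + 1; against Undercut: 0p + 6(1−p) = −6p + 6.
Setting these equal: 8p + 1 = −6p + 6 ⇒ 14p = 5 ⇒ p = 5/14, and the value is (8)·(5/14) + 1 = 27/7.
For Firm B: with q = P(Match), equating Early's and Mid's payoffs gives 9q = −5q + 6 ⇒ q = 3/7.

27/7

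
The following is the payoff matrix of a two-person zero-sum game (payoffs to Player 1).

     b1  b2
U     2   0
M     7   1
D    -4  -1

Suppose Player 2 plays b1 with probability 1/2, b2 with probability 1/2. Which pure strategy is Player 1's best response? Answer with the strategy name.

Expected payoff of U: (1/2)·2 + (1/2)·0 = 1.
Expected payoff of M: (1/2)·7 + (1/2)·1 = 4.
Expected payoff of D: (1/2)·(-4) + (1/2)·(-1) = -5/2.
The largest is 4, so Player 1's best response is M.

M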